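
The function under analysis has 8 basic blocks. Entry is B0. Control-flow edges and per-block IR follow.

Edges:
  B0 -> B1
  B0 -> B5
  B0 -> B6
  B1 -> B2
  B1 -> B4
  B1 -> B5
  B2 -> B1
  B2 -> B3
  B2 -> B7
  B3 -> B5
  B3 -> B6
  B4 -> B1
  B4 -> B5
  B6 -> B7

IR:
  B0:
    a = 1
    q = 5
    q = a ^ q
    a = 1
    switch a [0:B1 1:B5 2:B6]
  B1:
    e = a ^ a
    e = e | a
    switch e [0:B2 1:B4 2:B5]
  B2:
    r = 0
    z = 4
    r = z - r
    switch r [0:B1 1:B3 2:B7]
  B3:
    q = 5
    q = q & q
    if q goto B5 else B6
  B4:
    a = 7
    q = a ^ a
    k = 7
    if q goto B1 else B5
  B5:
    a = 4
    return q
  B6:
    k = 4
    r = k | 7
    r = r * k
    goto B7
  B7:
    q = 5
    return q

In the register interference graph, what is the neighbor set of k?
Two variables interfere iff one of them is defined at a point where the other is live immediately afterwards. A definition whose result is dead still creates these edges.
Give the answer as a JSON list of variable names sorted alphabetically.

Answer: ["a", "q", "r"]

Derivation:
Per-block:
  B0: def={a,q} ue=∅
  B1: def={e} ue={a}
  B2: def={r,z} ue=∅
  B3: def={q} ue=∅
  B4: def={a,k,q} ue=∅
  B5: def={a} ue={q}
  B6: def={k,r} ue=∅
  B7: def={q} ue=∅

Live sets:
  live B0: ∅→{a,q}
  live B1: {a,q}→{a,q}
  live B2: {a,q}→{a,q}
  live B3: ∅→{q}
  live B4: ∅→{a,q}
  live B5: {q}→∅
  live B6: ∅→∅
  live B7: ∅→∅

Interference:
  a↔{e,k,q,r,z}
  e↔{a,q}
  k↔{a,q,r}
  q↔{a,e,k,r,z}
  r↔{a,k,q,z}
  z↔{a,q,r}

N(k) = ["a", "q", "r"]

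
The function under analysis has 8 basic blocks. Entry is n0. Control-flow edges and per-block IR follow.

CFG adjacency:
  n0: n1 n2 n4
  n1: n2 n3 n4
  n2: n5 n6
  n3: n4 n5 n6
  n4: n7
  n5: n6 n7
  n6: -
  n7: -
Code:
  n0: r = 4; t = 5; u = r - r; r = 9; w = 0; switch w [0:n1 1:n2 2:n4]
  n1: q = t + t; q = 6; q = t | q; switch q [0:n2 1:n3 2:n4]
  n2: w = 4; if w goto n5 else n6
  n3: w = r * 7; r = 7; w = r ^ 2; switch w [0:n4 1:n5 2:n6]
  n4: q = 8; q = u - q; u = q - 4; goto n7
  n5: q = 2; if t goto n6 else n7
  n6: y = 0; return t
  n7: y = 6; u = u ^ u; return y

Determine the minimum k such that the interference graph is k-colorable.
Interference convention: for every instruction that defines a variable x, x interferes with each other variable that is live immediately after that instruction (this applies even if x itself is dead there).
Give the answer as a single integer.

Answer: 4

Working:
Per-block:
  n0 def {r,t,u,w} use ∅
  n1 def {q} use {t}
  n2 def {w} use ∅
  n3 def {r,w} use {r}
  n4 def {q,u} use {u}
  n5 def {q} use {t}
  n6 def {y} use {t}
  n7 def {u,y} use {u}

Liveness:
  n0: in=∅ out={r,t,u}
  n1: in={r,t,u} out={r,t,u}
  n2: in={t,u} out={t,u}
  n3: in={r,t,u} out={t,u}
  n4: in={u} out={u}
  n5: in={t,u} out={t,u}
  n6: in={t} out=∅
  n7: in={u} out=∅

Interference:
  q↔{r,t,u}
  r↔{q,t,u,w}
  t↔{q,r,u,w,y}
  u↔{q,r,t,w,y}
  w↔{r,t,u}
  y↔{t,u}

Registers:
  lower bound: {q,r,t,u} mutually conflict ⇒ χ ≥ 4
  4-colouring: c0={t}  c1={u}  c2={r,y}  c3={q,w}
  χ = 4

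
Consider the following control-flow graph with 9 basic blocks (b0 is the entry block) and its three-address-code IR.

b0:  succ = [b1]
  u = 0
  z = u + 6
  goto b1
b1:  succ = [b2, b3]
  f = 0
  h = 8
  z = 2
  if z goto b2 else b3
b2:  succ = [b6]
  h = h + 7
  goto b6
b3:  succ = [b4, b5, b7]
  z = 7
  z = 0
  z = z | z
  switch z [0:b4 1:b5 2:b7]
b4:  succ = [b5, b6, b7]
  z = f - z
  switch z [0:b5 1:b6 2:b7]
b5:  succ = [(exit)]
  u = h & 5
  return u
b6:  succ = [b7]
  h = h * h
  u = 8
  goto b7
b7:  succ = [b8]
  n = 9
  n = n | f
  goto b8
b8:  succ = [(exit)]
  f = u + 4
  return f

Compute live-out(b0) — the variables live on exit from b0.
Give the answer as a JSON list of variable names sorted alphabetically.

Answer: ["u"]

Working:
Per-block:
  b0 def {u,z} use ∅
  b1 def {f,h,z} use ∅
  b2 def {h} use {h}
  b3 def {z} use ∅
  b4 def {z} use {f,z}
  b5 def {u} use {h}
  b6 def {h,u} use {h}
  b7 def {n} use {f}
  b8 def {f} use {u}

Liveness:
  live b0: ∅→{u}
  live b1: {u}→{f,h,u}
  live b2: {f,h}→{f,h}
  live b3: {f,h,u}→{f,h,u,z}
  live b4: {f,h,u,z}→{f,h,u}
  live b5: {h}→∅
  live b6: {f,h}→{f,u}
  live b7: {f,u}→{u}
  live b8: {u}→∅

live-out(b0) = ["u"]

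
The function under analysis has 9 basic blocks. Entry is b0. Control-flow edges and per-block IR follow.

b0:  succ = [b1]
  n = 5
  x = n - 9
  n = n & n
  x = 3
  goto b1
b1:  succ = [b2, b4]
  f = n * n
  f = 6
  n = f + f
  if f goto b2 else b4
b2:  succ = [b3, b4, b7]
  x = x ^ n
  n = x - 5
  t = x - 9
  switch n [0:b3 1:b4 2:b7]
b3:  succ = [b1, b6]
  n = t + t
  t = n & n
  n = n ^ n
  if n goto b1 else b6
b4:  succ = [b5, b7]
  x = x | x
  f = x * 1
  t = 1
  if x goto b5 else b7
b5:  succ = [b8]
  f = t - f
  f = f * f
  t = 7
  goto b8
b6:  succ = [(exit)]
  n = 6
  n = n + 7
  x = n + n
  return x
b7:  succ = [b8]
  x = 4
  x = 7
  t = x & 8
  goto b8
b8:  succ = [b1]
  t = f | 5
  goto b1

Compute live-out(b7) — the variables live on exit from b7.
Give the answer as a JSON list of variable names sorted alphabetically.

def/use:
  b0 def {n,x} use ∅
  b1 def {f,n} use {n}
  b2 def {n,t,x} use {n,x}
  b3 def {n,t} use {t}
  b4 def {f,t,x} use {x}
  b5 def {f,t} use {f,t}
  b6 def {n,x} use ∅
  b7 def {t,x} use ∅
  b8 def {t} use {f}

Liveness:
  live b0: ∅→{n,x}
  live b1: {n,x}→{f,n,x}
  live b2: {f,n,x}→{f,n,t,x}
  live b3: {t,x}→{n,x}
  live b4: {n,x}→{f,n,t,x}
  live b5: {f,n,t,x}→{f,n,x}
  live b6: ∅→∅
  live b7: {f,n}→{f,n,x}
  live b8: {f,n,x}→{n,x}

live-out(b7) = ["f", "n", "x"]

Answer: ["f", "n", "x"]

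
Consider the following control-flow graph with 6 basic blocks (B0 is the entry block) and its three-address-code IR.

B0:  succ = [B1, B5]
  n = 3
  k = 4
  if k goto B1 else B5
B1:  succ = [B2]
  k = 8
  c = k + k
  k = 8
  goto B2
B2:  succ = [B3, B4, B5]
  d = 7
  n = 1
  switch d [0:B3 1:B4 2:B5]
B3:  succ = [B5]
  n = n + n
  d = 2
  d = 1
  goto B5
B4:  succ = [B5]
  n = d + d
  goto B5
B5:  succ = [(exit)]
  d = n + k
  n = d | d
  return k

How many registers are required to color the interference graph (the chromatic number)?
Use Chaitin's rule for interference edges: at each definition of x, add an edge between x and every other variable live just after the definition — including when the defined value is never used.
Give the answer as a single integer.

Answer: 3

Derivation:
Block summaries:
  B0 def {k,n} use ∅
  B1 def {c,k} use ∅
  B2 def {d,n} use ∅
  B3 def {d,n} use {n}
  B4 def {n} use {d}
  B5 def {d,n} use {k,n}

Live sets:
  live B0: ∅→{k,n}
  live B1: ∅→{k}
  live B2: {k}→{d,k,n}
  live B3: {k,n}→{k,n}
  live B4: {d,k}→{k,n}
  live B5: {k,n}→∅

Conflict graph:
  c: ∅
  d: {k,n}
  k: {d,n}
  n: {d,k}

Registers:
  clique {d,k,n} ⇒ need ≥ 3
  3-colouring: c0={c,d}  c1={k}  c2={n}
  χ = 3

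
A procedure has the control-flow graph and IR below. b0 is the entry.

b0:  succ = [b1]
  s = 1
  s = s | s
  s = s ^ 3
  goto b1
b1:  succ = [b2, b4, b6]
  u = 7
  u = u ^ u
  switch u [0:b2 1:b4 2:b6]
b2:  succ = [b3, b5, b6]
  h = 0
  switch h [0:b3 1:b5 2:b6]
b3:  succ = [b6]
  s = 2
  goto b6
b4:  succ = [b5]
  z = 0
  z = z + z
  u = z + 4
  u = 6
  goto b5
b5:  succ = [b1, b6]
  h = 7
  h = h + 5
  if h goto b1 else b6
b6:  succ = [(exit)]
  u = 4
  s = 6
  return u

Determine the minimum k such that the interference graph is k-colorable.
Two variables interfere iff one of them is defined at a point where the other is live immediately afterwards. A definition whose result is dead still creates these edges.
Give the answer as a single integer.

Answer: 2

Analysis:
Per-block:
  b0 def {s} use ∅
  b1 def {u} use ∅
  b2 def {h} use ∅
  b3 def {s} use ∅
  b4 def {u,z} use ∅
  b5 def {h} use ∅
  b6 def {s,u} use ∅

Live sets:
  b0: in=∅ out=∅
  b1: in=∅ out=∅
  b2: in=∅ out=∅
  b3: in=∅ out=∅
  b4: in=∅ out=∅
  b5: in=∅ out=∅
  b6: in=∅ out=∅

Conflict graph:
  h — ∅
  s — {u}
  u — {s}
  z — ∅

Registers:
  lower bound: {s,u} mutually conflict ⇒ χ ≥ 2
  assign h→c0 s→c0 u→c1 z→c0 — no edge inside a register ⇒ χ ≤ 2
  χ = 2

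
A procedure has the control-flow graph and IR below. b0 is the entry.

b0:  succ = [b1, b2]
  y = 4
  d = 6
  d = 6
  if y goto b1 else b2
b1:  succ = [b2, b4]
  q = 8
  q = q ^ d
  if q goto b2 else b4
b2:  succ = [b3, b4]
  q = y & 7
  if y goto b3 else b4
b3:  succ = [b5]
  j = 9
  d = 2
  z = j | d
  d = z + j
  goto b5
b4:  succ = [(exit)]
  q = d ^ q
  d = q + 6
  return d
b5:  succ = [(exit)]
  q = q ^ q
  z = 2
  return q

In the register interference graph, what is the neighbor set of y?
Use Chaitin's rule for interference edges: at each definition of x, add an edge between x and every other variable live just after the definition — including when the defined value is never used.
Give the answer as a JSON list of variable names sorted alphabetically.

Per-block:
  b0 def {d,y} use ∅
  b1 def {q} use {d}
  b2 def {q} use {y}
  b3 def {d,j,z} use ∅
  b4 def {d,q} use {d,q}
  b5 def {q,z} use {q}

Liveness:
  live b0: ∅→{d,y}
  live b1: {d,y}→{d,q,y}
  live b2: {d,y}→{d,q}
  live b3: {q}→{q}
  live b4: {d,q}→∅
  live b5: {q}→∅

Interfere edges:
  d — {j,q,y}
  j — {d,q,z}
  q — {d,j,y,z}
  y — {d,q}
  z — {j,q}

N(y) = ["d", "q"]

Answer: ["d", "q"]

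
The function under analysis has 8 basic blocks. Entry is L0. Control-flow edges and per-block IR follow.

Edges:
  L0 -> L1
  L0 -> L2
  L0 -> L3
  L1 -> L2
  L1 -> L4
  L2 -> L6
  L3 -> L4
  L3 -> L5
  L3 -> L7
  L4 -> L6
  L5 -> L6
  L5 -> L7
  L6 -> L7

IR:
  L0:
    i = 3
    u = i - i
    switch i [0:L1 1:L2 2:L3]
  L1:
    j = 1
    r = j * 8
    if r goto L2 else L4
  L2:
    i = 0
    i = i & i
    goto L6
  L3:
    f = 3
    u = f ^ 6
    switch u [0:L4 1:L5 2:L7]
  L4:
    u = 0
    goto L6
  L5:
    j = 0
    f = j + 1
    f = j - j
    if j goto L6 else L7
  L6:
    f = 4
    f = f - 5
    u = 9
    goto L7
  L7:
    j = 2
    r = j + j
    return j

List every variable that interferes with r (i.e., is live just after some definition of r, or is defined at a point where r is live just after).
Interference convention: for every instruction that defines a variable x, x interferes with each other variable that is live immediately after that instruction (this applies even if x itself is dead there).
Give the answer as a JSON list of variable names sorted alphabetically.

Per-block:
  L0 def {i,u} use ∅
  L1 def {j,r} use ∅
  L2 def {i} use ∅
  L3 def {f,u} use ∅
  L4 def {u} use ∅
  L5 def {f,j} use ∅
  L6 def {f,u} use ∅
  L7 def {j,r} use ∅

Liveness:
  L0 li=∅ lo=∅
  L1 li=∅ lo=∅
  L2 li=∅ lo=∅
  L3 li=∅ lo=∅
  L4 li=∅ lo=∅
  L5 li=∅ lo=∅
  L6 li=∅ lo=∅
  L7 li=∅ lo=∅

Conflict graph:
  f↔{j}
  i↔{u}
  j↔{f,r}
  r↔{j}
  u↔{i}

N(r) = ["j"]

Answer: ["j"]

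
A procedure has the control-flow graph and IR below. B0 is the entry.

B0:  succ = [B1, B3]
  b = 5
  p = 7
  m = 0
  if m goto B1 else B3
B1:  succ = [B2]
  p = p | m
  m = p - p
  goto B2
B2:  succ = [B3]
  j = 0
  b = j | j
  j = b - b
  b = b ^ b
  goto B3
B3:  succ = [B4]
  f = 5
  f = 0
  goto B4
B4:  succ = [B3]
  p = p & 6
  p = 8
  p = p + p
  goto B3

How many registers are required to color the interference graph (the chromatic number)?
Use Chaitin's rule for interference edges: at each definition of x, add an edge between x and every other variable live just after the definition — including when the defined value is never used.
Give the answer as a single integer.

def/use:
  B0: {b,m,p} / ∅
  B1: {m,p} / {m,p}
  B2: {b,j} / ∅
  B3: {f} / ∅
  B4: {p} / {p}

Backward fixpoint:
  live B0: ∅→{m,p}
  live B1: {m,p}→{p}
  live B2: {p}→{p}
  live B3: {p}→{p}
  live B4: {p}→{p}

Interfere edges:
  b↔{j,p}
  f↔{p}
  j↔{b,p}
  m↔{p}
  p↔{b,f,j,m}

Chromatic number:
  lower bound: {b,j,p} mutually conflict ⇒ χ ≥ 3
  assign b→R1 f→R1 j→R2 m→R1 p→R0 — no edge inside a register ⇒ χ ≤ 3
  χ = 3

Answer: 3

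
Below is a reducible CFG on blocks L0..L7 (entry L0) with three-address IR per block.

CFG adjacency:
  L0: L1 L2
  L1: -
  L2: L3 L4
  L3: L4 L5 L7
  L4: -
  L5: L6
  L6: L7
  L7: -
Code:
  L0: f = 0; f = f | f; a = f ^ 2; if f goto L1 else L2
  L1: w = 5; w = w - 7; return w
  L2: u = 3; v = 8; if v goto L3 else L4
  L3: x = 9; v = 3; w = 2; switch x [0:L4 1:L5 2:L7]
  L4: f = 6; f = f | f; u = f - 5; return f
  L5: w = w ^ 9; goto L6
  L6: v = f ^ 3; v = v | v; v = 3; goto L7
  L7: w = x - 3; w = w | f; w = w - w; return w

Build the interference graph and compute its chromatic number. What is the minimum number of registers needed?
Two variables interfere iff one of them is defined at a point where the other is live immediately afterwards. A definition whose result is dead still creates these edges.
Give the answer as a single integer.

Block summaries:
  L0: def={a,f} ue=∅
  L1: def={w} ue=∅
  L2: def={u,v} ue=∅
  L3: def={v,w,x} ue=∅
  L4: def={f,u} ue=∅
  L5: def={w} ue={w}
  L6: def={v} ue={f}
  L7: def={w} ue={f,x}

Backward fixpoint:
  L0 li=∅ lo={f}
  L1 li=∅ lo=∅
  L2 li={f} lo={f}
  L3 li={f} lo={f,w,x}
  L4 li=∅ lo=∅
  L5 li={f,w,x} lo={f,x}
  L6 li={f,x} lo={f,x}
  L7 li={f,x} lo=∅

Conflict graph:
  a: {f}
  f: {a,u,v,w,x}
  u: {f}
  v: {f,x}
  w: {f,x}
  x: {f,v,w}

Chromatic number:
  clique {f,v,x} ⇒ need ≥ 3
  3-colouring: r0={f}  r1={a,u,x}  r2={v,w}
  χ = 3

Answer: 3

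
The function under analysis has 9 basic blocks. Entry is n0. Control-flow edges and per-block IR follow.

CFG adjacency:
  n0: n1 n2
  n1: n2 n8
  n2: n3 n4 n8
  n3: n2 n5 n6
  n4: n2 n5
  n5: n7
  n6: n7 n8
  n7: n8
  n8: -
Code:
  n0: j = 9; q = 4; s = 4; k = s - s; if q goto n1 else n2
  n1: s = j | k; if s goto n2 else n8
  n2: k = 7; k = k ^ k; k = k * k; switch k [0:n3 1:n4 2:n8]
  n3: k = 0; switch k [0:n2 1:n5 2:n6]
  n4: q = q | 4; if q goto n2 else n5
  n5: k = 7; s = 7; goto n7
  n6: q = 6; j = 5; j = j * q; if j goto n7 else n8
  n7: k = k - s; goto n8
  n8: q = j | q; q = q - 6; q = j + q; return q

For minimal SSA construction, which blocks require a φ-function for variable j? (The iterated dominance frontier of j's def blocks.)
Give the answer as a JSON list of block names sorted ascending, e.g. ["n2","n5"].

idom tree: n1←n0 n2←n0 n3←n2 n4←n2 n5←n2 n6←n3 n7←n2 n8←n0
Dom at joins:
  n2: preds {n0,n1,n3,n4}: {n0} ∩ {n0,n1} ∩ {n0,n2,n3} ∩ {n0,n2,n4} = {n0}; idom=n0
  n5: preds {n3,n4}: {n0,n2,n3} ∩ {n0,n2,n4} = {n0,n2}; idom=n2
  n7: preds {n5,n6}: {n0,n2,n5} ∩ {n0,n2,n3,n6} = {n0,n2}; idom=n2
  n8: preds {n1,n2,n6,n7}: {n0,n1} ∩ {n0,n2} ∩ {n0,n2,n3,n6} ∩ {n0,n2,n7} = {n0}; idom=n0

Frontier:
  join n2 pred n0: · stop@n0
  join n2 pred n1: n1 stop@n0
  join n2 pred n3: n3→n2 stop@n0
  join n2 pred n4: n4→n2 stop@n0
  join n5 pred n3: n3 stop@n2
  join n5 pred n4: n4 stop@n2
  join n7 pred n5: n5 stop@n2
  join n7 pred n6: n6→n3 stop@n2
  join n8 pred n1: n1 stop@n0
  join n8 pred n2: n2 stop@n0
  join n8 pred n6: n6→n3→n2 stop@n0
  join n8 pred n7: n7→n2 stop@n0
  n0: DF=∅
  n1: DF={n2,n8}
  n2: DF={n2,n8}
  n3: DF={n2,n5,n7,n8}
  n4: DF={n2,n5}
  n5: DF={n7}
  n6: DF={n7,n8}
  n7: DF={n8}
  n8: DF=∅

φ for j: defs {n0,n6}
  DF⁺ = {n7,n8}

Answer: ["n7", "n8"]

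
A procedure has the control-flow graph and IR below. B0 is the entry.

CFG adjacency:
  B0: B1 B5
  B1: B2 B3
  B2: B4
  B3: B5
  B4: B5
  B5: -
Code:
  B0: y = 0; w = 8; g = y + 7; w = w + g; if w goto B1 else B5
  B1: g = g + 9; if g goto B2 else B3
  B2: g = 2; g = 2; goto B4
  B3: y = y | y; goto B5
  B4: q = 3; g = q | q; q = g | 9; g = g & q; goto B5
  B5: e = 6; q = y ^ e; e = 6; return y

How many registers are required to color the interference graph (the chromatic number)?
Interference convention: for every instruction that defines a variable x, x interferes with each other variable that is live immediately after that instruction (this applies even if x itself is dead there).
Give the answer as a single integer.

Answer: 3

Derivation:
Per-block:
  B0 def {g,w,y} use ∅
  B1 def {g} use {g}
  B2 def {g} use ∅
  B3 def {y} use {y}
  B4 def {g,q} use ∅
  B5 def {e,q} use {y}

Backward fixpoint:
  live B0: ∅→{g,y}
  live B1: {g,y}→{y}
  live B2: {y}→{y}
  live B3: {y}→{y}
  live B4: {y}→{y}
  live B5: {y}→∅

Interfere edges:
  e↔{y}
  g↔{q,w,y}
  q↔{g,y}
  w↔{g,y}
  y↔{e,g,q,w}

Colouring:
  clique {g,q,y} ⇒ need ≥ 3
  assign e→c1 g→c1 q→c2 w→c2 y→c0 — no edge inside a register ⇒ χ ≤ 3
  χ = 3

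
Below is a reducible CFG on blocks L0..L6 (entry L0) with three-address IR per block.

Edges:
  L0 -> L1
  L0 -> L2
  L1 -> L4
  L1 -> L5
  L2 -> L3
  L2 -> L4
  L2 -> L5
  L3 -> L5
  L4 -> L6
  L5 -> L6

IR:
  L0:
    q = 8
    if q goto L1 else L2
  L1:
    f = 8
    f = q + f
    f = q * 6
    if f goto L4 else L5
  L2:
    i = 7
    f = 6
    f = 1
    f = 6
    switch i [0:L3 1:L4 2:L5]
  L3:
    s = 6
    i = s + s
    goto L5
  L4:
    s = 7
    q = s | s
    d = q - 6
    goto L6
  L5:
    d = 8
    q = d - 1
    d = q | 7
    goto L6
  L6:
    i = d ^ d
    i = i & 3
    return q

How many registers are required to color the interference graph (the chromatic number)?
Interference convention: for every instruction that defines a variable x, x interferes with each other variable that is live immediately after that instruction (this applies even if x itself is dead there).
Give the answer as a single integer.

Answer: 3

Derivation:
def/use:
  L0: {q} / ∅
  L1: {f} / {q}
  L2: {f,i} / ∅
  L3: {i,s} / ∅
  L4: {d,q,s} / ∅
  L5: {d,q} / ∅
  L6: {i} / {d,q}

Liveness:
  L0: in=∅ out={q}
  L1: in={q} out=∅
  L2: in=∅ out=∅
  L3: in=∅ out=∅
  L4: in=∅ out={d,q}
  L5: in=∅ out={d,q}
  L6: in={d,q} out=∅

Interference:
  d: {q}
  f: {i,q}
  i: {f,q}
  q: {d,f,i}
  s: ∅

Colouring:
  {f,i,q} pairwise interfere (3-clique) ⇒ χ ≥ 3
  assign d→R1 f→R1 i→R2 q→R0 s→R0 — no edge inside a register ⇒ χ ≤ 3
  χ = 3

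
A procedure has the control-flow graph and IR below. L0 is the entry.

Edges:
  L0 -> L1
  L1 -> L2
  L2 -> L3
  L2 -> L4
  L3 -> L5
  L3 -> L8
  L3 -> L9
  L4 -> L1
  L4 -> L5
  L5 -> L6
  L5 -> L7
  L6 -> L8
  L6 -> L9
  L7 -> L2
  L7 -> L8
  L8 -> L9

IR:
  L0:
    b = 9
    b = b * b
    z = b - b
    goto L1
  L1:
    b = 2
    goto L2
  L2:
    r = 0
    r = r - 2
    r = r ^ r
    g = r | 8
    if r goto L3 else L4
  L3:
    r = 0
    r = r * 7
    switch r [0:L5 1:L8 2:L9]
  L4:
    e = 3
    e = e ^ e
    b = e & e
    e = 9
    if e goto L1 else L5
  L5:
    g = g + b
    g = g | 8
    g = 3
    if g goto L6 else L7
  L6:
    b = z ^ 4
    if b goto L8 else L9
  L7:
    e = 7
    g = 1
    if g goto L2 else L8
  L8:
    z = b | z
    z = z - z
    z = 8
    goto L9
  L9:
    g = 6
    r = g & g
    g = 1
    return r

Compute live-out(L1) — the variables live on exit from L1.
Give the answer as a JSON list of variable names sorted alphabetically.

Answer: ["b", "z"]

Analysis:
Per-block:
  L0 def {b,z} use ∅
  L1 def {b} use ∅
  L2 def {g,r} use ∅
  L3 def {r} use ∅
  L4 def {b,e} use ∅
  L5 def {g} use {b,g}
  L6 def {b} use {z}
  L7 def {e,g} use ∅
  L8 def {z} use {b,z}
  L9 def {g,r} use ∅

Liveness:
  live L0: ∅→{z}
  live L1: {z}→{b,z}
  live L2: {b,z}→{b,g,z}
  live L3: {b,g,z}→{b,g,z}
  live L4: {g,z}→{b,g,z}
  live L5: {b,g,z}→{b,z}
  live L6: {z}→{b,z}
  live L7: {b,z}→{b,z}
  live L8: {b,z}→∅
  live L9: ∅→∅

live-out(L1) = ["b", "z"]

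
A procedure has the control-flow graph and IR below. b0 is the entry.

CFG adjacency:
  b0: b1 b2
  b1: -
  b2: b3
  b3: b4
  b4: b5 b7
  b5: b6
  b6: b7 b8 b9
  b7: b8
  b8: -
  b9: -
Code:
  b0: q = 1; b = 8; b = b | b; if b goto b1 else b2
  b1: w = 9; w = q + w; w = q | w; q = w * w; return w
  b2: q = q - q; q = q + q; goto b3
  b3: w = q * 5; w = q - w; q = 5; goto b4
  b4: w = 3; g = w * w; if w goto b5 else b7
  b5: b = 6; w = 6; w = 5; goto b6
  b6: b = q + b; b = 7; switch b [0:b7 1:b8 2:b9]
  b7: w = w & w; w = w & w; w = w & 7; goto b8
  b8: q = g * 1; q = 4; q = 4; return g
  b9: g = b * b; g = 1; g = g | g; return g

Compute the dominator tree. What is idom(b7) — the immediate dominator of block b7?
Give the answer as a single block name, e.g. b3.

idom tree: b1←b0 b2←b0 b3←b2 b4←b3 b5←b4 b6←b5 b7←b4 b8←b4 b9←b6
Dom∩ at merges:
  b7: preds {b4,b6}: {b0,b2,b3,b4} ∩ {b0,b2,b3,b4,b5,b6} = {b0,b2,b3,b4}; idom=b4
  b8: preds {b6,b7}: {b0,b2,b3,b4,b5,b6} ∩ {b0,b2,b3,b4,b7} = {b0,b2,b3,b4}; idom=b4

idom(b7) = b4

Answer: b4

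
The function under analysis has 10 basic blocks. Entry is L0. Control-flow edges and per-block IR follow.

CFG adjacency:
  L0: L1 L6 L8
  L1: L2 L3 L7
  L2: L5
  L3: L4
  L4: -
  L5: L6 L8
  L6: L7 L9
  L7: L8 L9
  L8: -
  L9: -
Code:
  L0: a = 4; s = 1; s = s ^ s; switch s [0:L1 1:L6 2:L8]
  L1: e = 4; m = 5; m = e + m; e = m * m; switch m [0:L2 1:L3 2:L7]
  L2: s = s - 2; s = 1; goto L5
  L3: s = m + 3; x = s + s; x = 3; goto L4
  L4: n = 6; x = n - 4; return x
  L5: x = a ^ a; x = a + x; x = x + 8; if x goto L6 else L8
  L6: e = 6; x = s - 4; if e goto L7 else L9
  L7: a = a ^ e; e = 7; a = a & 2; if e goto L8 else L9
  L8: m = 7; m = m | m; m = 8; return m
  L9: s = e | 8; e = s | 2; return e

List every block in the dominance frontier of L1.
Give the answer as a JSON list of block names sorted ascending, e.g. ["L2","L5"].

idom tree: L1←L0 L2←L1 L3←L1 L4←L3 L5←L2 L6←L0 L7←L0 L8←L0 L9←L0
Dom at joins:
  L6: preds {L0,L5}: {L0} ∩ {L0,L1,L2,L5} = {L0}; idom=L0
  L7: preds {L1,L6}: {L0,L1} ∩ {L0,L6} = {L0}; idom=L0
  L8: preds {L0,L5,L7}: {L0} ∩ {L0,L1,L2,L5} ∩ {L0,L7} = {L0}; idom=L0
  L9: preds {L6,L7}: {L0,L6} ∩ {L0,L7} = {L0}; idom=L0

DF walk-up:
  join L6 pred L0: · stop@L0
  join L6 pred L5: L5→L2→L1 stop@L0
  join L7 pred L1: L1 stop@L0
  join L7 pred L6: L6 stop@L0
  join L8 pred L0: · stop@L0
  join L8 pred L5: L5→L2→L1 stop@L0
  join L8 pred L7: L7 stop@L0
  join L9 pred L6: L6 stop@L0
  join L9 pred L7: L7 stop@L0
  DF(L0)=∅
  DF(L1)={L6,L7,L8}
  DF(L2)={L6,L8}
  DF(L3)=∅
  DF(L4)=∅
  DF(L5)={L6,L8}
  DF(L6)={L7,L9}
  DF(L7)={L8,L9}
  DF(L8)=∅
  DF(L9)=∅

DF(L1) = ["L6", "L7", "L8"]

Answer: ["L6", "L7", "L8"]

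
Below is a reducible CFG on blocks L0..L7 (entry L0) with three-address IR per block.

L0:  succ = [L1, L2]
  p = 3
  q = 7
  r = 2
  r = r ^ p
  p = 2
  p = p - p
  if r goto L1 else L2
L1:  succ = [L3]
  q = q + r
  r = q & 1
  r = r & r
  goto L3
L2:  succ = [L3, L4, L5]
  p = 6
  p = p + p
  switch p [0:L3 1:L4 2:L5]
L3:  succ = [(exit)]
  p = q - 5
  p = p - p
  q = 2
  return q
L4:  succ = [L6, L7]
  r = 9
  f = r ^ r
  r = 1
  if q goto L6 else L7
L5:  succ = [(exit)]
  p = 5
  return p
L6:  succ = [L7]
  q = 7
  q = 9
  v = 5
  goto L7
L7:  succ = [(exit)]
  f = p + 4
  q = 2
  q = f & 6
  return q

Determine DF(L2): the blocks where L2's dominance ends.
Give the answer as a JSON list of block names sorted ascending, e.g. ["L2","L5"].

Answer: ["L3"]

Working:
idom tree: L1←L0 L2←L0 L3←L0 L4←L2 L5←L2 L6←L4 L7←L4
Dom at joins:
  L3: preds {L1,L2}: {L0,L1} ∩ {L0,L2} = {L0}; idom=L0
  L7: preds {L4,L6}: {L0,L2,L4} ∩ {L0,L2,L4,L6} = {L0,L2,L4}; idom=L4

Frontier:
  L3←L1: walk L1 to L0
  L3←L2: walk L2 to L0
  L7←L4: walk · to L4
  L7←L6: walk L6 to L4
  L0 → ∅
  L1 → {L3}
  L2 → {L3}
  L3 → ∅
  L4 → ∅
  L5 → ∅
  L6 → {L7}
  L7 → ∅

DF(L2) = ["L3"]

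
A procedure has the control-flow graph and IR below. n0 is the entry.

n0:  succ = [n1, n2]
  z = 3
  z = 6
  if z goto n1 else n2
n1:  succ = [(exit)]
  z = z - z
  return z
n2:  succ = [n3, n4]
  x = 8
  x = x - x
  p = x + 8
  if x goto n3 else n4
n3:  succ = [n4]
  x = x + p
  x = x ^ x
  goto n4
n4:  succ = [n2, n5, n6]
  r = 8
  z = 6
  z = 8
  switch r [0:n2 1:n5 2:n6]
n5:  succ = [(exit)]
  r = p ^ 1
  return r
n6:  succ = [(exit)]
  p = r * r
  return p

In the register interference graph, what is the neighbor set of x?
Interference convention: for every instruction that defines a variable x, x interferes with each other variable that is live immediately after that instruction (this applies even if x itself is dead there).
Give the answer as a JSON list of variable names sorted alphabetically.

Answer: ["p"]

Analysis:
Block summaries:
  n0: def={z} ue=∅
  n1: def={z} ue={z}
  n2: def={p,x} ue=∅
  n3: def={x} ue={p,x}
  n4: def={r,z} ue=∅
  n5: def={r} ue={p}
  n6: def={p} ue={r}

Live sets:
  n0: in=∅ out={z}
  n1: in={z} out=∅
  n2: in=∅ out={p,x}
  n3: in={p,x} out={p}
  n4: in={p} out={p,r}
  n5: in={p} out=∅
  n6: in={r} out=∅

Interference:
  p↔{r,x,z}
  r↔{p,z}
  x↔{p}
  z↔{p,r}

N(x) = ["p"]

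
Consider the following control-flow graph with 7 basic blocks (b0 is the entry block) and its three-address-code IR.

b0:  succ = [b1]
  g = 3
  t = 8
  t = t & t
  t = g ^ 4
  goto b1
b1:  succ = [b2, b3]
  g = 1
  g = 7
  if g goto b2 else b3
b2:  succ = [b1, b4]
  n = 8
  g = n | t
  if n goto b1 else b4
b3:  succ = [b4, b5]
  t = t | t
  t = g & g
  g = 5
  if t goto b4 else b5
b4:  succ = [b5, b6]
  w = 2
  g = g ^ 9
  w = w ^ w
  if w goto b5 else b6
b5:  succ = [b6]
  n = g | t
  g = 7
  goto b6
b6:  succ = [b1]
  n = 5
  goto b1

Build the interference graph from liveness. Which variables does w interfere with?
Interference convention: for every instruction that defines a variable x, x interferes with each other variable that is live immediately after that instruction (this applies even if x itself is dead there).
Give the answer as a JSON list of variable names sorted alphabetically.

Block summaries:
  b0: def={g,t} ue=∅
  b1: def={g} ue=∅
  b2: def={g,n} ue={t}
  b3: def={g,t} ue={g,t}
  b4: def={g,w} ue={g}
  b5: def={g,n} ue={g,t}
  b6: def={n} ue=∅

Liveness:
  b0: in=∅ out={t}
  b1: in={t} out={g,t}
  b2: in={t} out={g,t}
  b3: in={g,t} out={g,t}
  b4: in={g,t} out={g,t}
  b5: in={g,t} out={t}
  b6: in={t} out={t}

Interference:
  g↔{n,t,w}
  n↔{g,t}
  t↔{g,n,w}
  w↔{g,t}

N(w) = ["g", "t"]

Answer: ["g", "t"]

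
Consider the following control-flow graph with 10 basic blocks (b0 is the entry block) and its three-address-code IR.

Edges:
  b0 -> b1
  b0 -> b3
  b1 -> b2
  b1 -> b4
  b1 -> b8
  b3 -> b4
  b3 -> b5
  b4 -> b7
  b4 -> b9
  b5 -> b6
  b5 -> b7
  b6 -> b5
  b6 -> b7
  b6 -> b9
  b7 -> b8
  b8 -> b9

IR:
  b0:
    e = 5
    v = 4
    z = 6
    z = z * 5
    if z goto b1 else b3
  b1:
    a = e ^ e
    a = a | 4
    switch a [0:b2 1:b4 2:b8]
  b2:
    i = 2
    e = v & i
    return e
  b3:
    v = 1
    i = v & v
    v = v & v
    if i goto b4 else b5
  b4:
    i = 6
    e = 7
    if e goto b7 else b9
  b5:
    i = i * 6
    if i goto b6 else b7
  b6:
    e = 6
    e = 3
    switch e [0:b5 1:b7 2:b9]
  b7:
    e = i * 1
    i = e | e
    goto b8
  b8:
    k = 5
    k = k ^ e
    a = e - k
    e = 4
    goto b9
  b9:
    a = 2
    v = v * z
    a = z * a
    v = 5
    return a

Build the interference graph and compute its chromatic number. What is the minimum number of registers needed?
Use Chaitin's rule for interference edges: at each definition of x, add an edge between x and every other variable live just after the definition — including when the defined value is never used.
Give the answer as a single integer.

Answer: 4

Working:
Block summaries:
  b0 def {e,v,z} use ∅
  b1 def {a} use {e}
  b2 def {e,i} use {v}
  b3 def {i,v} use ∅
  b4 def {e,i} use ∅
  b5 def {i} use {i}
  b6 def {e} use ∅
  b7 def {e,i} use {i}
  b8 def {a,e,k} use {e}
  b9 def {a,v} use {v,z}

Backward fixpoint:
  live b0: ∅→{e,v,z}
  live b1: {e,v,z}→{e,v,z}
  live b2: {v}→∅
  live b3: {z}→{i,v,z}
  live b4: {v,z}→{i,v,z}
  live b5: {i,v,z}→{i,v,z}
  live b6: {i,v,z}→{i,v,z}
  live b7: {i,v,z}→{e,v,z}
  live b8: {e,v,z}→{v,z}
  live b9: {v,z}→∅

Interference:
  a: {e,v,z}
  e: {a,i,k,v,z}
  i: {e,v,z}
  k: {e,v,z}
  v: {a,e,i,k,z}
  z: {a,e,i,k,v}

Registers:
  lower bound: {a,e,v,z} mutually conflict ⇒ χ ≥ 4
  4-colouring: R0={e}  R1={v}  R2={z}  R3={a,i,k}
  χ = 4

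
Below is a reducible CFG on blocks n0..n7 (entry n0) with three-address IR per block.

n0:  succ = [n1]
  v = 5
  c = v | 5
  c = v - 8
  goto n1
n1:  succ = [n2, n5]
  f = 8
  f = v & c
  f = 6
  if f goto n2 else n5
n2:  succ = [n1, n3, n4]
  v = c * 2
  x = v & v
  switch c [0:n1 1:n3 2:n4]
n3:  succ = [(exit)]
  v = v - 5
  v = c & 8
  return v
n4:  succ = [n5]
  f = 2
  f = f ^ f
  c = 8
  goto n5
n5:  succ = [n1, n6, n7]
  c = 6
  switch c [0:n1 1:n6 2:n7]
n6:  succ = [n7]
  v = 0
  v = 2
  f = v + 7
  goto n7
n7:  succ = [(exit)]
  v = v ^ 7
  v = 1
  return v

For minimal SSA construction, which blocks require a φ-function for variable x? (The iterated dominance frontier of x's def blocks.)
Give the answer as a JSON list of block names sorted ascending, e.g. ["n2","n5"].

Answer: ["n1", "n5"]

Analysis:
idom tree: n1←n0 n2←n1 n3←n2 n4←n2 n5←n1 n6←n5 n7←n5
Dom∩ at merges:
  n1: preds {n0,n2,n5}: {n0} ∩ {n0,n1,n2} ∩ {n0,n1,n5} = {n0}; idom=n0
  n5: preds {n1,n4}: {n0,n1} ∩ {n0,n1,n2,n4} = {n0,n1}; idom=n1
  n7: preds {n5,n6}: {n0,n1,n5} ∩ {n0,n1,n5,n6} = {n0,n1,n5}; idom=n5

DF walk-up:
  n1←n0: walk · to n0
  n1←n2: walk n2→n1 to n0
  n1←n5: walk n5→n1 to n0
  n5←n1: walk · to n1
  n5←n4: walk n4→n2 to n1
  n7←n5: walk · to n5
  n7←n6: walk n6 to n5
  DF(n0)=∅
  DF(n1)={n1}
  DF(n2)={n1,n5}
  DF(n3)=∅
  DF(n4)={n5}
  DF(n5)={n1}
  DF(n6)={n7}
  DF(n7)=∅

φ for x: defs {n2}
  DF⁺ = {n1,n5}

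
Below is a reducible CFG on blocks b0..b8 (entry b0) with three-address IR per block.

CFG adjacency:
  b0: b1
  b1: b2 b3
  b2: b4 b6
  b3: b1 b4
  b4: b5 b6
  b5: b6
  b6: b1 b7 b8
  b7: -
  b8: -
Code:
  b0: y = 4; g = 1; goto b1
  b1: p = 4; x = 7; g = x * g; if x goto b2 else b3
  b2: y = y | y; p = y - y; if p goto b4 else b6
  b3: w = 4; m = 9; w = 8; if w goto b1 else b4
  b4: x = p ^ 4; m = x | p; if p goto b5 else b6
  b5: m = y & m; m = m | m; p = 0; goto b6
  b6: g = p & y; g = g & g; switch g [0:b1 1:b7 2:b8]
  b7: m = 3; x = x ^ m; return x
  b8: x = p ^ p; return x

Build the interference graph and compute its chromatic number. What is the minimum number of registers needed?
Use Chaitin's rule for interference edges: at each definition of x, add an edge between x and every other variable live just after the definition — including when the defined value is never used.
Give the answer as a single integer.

Answer: 5

Derivation:
Block summaries:
  b0: def={g,y} ue=∅
  b1: def={g,p,x} ue={g}
  b2: def={p,y} ue={y}
  b3: def={m,w} ue=∅
  b4: def={m,x} ue={p}
  b5: def={m,p} ue={m,y}
  b6: def={g} ue={p,y}
  b7: def={m,x} ue={x}
  b8: def={x} ue={p}

Backward fixpoint:
  b0 li=∅ lo={g,y}
  b1 li={g,y} lo={g,p,x,y}
  b2 li={x,y} lo={p,x,y}
  b3 li={g,p,y} lo={g,p,y}
  b4 li={p,y} lo={m,p,x,y}
  b5 li={m,x,y} lo={p,x,y}
  b6 li={p,x,y} lo={g,p,x,y}
  b7 li={x} lo=∅
  b8 li={p} lo=∅

Interfere edges:
  g: {m,p,w,x,y}
  m: {g,p,x,y}
  p: {g,m,w,x,y}
  w: {g,p,y}
  x: {g,m,p,y}
  y: {g,m,p,w,x}

Registers:
  {g,m,p,x,y} pairwise interfere (5-clique) ⇒ χ ≥ 5
  5-colouring: r0={g}  r1={p}  r2={y}  r3={m,w}  r4={x}
  χ = 5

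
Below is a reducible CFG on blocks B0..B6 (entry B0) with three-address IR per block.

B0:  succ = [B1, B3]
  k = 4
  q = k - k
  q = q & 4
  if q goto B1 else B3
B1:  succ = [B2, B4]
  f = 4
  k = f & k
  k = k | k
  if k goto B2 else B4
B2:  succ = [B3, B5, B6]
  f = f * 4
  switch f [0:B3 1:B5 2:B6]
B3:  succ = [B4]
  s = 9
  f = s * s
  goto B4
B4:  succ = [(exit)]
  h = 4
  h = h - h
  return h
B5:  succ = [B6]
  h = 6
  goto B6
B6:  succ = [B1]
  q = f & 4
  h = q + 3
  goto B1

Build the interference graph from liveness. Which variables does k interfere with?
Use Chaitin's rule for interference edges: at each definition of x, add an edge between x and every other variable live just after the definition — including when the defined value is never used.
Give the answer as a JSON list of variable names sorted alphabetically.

Answer: ["f", "h", "q"]

Derivation:
Block summaries:
  B0: {k,q} / ∅
  B1: {f,k} / {k}
  B2: {f} / {f}
  B3: {f,s} / ∅
  B4: {h} / ∅
  B5: {h} / ∅
  B6: {h,q} / {f}

Live sets:
  B0: in=∅ out={k}
  B1: in={k} out={f,k}
  B2: in={f,k} out={f,k}
  B3: in=∅ out=∅
  B4: in=∅ out=∅
  B5: in={f,k} out={f,k}
  B6: in={f,k} out={k}

Interference:
  f: {h,k}
  h: {f,k}
  k: {f,h,q}
  q: {k}
  s: ∅

N(k) = ["f", "h", "q"]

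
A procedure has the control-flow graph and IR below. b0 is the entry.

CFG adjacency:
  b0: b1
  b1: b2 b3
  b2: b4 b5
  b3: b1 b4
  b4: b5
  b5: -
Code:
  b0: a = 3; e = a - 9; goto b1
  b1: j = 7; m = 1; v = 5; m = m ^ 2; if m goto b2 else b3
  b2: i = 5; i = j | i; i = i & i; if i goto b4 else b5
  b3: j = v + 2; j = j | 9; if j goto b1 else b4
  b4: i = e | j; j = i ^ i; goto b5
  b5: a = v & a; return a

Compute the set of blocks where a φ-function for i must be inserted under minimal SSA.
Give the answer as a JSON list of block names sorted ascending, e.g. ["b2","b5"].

Answer: ["b4", "b5"]

Working:
idom tree: b1←b0 b2←b1 b3←b1 b4←b1 b5←b1
Dom at joins:
  b1: preds {b0,b3}: {b0} ∩ {b0,b1,b3} = {b0}; idom=b0
  b4: preds {b2,b3}: {b0,b1,b2} ∩ {b0,b1,b3} = {b0,b1}; idom=b1
  b5: preds {b2,b4}: {b0,b1,b2} ∩ {b0,b1,b4} = {b0,b1}; idom=b1

Frontier:
  b1←b0: walk · to b0
  b1←b3: walk b3→b1 to b0
  b4←b2: walk b2 to b1
  b4←b3: walk b3 to b1
  b5←b2: walk b2 to b1
  b5←b4: walk b4 to b1
  DF(b0)=∅
  DF(b1)={b1}
  DF(b2)={b4,b5}
  DF(b3)={b1,b4}
  DF(b4)={b5}
  DF(b5)=∅

φ for i: defs {b2,b4}
  DF⁺ = {b4,b5}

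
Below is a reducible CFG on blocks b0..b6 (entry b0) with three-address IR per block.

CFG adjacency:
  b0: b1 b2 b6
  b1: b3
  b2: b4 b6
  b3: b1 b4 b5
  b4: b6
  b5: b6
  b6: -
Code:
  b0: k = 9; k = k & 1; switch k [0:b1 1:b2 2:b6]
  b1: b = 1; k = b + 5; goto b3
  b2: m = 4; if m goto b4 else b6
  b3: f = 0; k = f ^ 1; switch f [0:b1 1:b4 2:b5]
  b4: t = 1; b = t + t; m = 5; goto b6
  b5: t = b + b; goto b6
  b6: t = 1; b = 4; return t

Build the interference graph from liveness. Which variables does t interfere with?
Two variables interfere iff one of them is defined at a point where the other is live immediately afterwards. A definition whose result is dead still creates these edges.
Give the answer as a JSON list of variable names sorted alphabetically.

Answer: ["b"]

Derivation:
Per-block:
  b0 def {k} use ∅
  b1 def {b,k} use ∅
  b2 def {m} use ∅
  b3 def {f,k} use ∅
  b4 def {b,m,t} use ∅
  b5 def {t} use {b}
  b6 def {b,t} use ∅

Backward fixpoint:
  b0 li=∅ lo=∅
  b1 li=∅ lo={b}
  b2 li=∅ lo=∅
  b3 li={b} lo={b}
  b4 li=∅ lo=∅
  b5 li={b} lo=∅
  b6 li=∅ lo=∅

Interference:
  b — {f,k,t}
  f — {b,k}
  k — {b,f}
  m — ∅
  t — {b}

N(t) = ["b"]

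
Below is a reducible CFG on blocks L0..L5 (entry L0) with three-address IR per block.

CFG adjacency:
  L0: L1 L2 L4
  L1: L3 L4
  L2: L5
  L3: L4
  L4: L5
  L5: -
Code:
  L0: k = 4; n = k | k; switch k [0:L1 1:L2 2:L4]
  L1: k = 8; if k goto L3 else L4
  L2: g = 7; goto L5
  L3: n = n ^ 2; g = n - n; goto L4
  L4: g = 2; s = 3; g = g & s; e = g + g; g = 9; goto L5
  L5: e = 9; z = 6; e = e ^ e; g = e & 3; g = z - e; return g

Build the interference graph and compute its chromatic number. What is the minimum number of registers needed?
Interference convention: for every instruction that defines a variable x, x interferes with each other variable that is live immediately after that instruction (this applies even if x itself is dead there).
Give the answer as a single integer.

Block summaries:
  L0 def {k,n} use ∅
  L1 def {k} use ∅
  L2 def {g} use ∅
  L3 def {g,n} use {n}
  L4 def {e,g,s} use ∅
  L5 def {e,g,z} use ∅

Live sets:
  L0: in=∅ out={n}
  L1: in={n} out={n}
  L2: in=∅ out=∅
  L3: in={n} out=∅
  L4: in=∅ out=∅
  L5: in=∅ out=∅

Interference:
  e↔{g,z}
  g↔{e,s,z}
  k↔{n}
  n↔{k}
  s↔{g}
  z↔{e,g}

Chromatic number:
  lower bound: {e,g,z} mutually conflict ⇒ χ ≥ 3
  assign e→c1 g→c0 k→c0 n→c1 s→c1 z→c2 — no edge inside a register ⇒ χ ≤ 3
  χ = 3

Answer: 3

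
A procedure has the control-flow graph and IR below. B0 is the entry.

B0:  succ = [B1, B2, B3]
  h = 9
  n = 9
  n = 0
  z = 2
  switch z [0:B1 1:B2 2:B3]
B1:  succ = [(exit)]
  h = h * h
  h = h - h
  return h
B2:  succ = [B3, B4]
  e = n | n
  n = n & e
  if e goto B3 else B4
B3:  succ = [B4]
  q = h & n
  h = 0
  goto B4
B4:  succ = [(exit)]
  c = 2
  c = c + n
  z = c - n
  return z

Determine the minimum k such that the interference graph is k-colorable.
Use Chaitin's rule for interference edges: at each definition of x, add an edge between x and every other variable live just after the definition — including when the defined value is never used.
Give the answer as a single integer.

Answer: 3

Derivation:
Per-block:
  B0: def={h,n,z} ue=∅
  B1: def={h} ue={h}
  B2: def={e,n} ue={n}
  B3: def={h,q} ue={h,n}
  B4: def={c,z} ue={n}

Liveness:
  B0: in=∅ out={h,n}
  B1: in={h} out=∅
  B2: in={h,n} out={h,n}
  B3: in={h,n} out={n}
  B4: in={n} out=∅

Interference:
  c — {n}
  e — {h,n}
  h — {e,n,z}
  n — {c,e,h,q,z}
  q — {n}
  z — {h,n}

Chromatic number:
  clique {e,h,n} ⇒ need ≥ 3
  assign c→c1 e→c2 h→c1 n→c0 q→c1 z→c2 — no edge inside a register ⇒ χ ≤ 3
  χ = 3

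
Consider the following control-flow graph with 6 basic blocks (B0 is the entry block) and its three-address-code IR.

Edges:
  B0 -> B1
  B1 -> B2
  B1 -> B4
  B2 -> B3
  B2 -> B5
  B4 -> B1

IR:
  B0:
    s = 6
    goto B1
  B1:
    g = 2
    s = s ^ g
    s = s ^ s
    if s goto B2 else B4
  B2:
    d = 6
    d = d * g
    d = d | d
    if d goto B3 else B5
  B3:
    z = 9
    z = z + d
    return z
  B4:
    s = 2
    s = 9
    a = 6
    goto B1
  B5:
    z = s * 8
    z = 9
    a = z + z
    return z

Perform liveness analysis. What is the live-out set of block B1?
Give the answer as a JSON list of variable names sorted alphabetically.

Answer: ["g", "s"]

Derivation:
def/use:
  B0 def {s} use ∅
  B1 def {g,s} use {s}
  B2 def {d} use {g}
  B3 def {z} use {d}
  B4 def {a,s} use ∅
  B5 def {a,z} use {s}

Live sets:
  B0: in=∅ out={s}
  B1: in={s} out={g,s}
  B2: in={g,s} out={d,s}
  B3: in={d} out=∅
  B4: in=∅ out={s}
  B5: in={s} out=∅

live-out(B1) = ["g", "s"]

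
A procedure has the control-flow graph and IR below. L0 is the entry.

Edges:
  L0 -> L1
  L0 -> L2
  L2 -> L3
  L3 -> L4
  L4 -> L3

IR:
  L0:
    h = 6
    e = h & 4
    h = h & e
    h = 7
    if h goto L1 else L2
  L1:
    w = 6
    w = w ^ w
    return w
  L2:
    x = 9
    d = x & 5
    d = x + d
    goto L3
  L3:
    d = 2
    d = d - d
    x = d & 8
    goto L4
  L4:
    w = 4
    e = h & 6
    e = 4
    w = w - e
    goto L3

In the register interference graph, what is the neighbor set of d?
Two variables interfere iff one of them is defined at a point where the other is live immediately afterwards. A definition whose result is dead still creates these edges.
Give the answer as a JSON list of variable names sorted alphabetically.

def/use:
  L0 def {e,h} use ∅
  L1 def {w} use ∅
  L2 def {d,x} use ∅
  L3 def {d,x} use ∅
  L4 def {e,w} use {h}

Live sets:
  L0 li=∅ lo={h}
  L1 li=∅ lo=∅
  L2 li={h} lo={h}
  L3 li={h} lo={h}
  L4 li={h} lo={h}

Interfere edges:
  d: {h,x}
  e: {h,w}
  h: {d,e,w,x}
  w: {e,h}
  x: {d,h}

N(d) = ["h", "x"]

Answer: ["h", "x"]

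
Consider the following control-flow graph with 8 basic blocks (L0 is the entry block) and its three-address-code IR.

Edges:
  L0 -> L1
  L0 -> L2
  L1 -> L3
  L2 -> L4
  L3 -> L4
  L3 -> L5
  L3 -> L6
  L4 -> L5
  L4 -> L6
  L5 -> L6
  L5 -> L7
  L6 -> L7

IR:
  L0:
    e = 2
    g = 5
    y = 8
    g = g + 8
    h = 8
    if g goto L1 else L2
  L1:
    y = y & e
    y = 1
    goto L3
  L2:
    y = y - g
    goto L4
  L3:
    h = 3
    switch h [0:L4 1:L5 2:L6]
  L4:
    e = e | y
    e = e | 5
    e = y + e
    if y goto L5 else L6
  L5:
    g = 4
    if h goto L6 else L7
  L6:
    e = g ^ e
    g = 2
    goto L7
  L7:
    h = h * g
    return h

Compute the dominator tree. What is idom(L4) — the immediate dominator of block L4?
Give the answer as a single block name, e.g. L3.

idom tree: L1←L0 L2←L0 L3←L1 L4←L0 L5←L0 L6←L0 L7←L0
Join-block Dom:
  L4: preds {L2,L3}: {L0,L2} ∩ {L0,L1,L3} = {L0}; idom=L0
  L5: preds {L3,L4}: {L0,L1,L3} ∩ {L0,L4} = {L0}; idom=L0
  L6: preds {L3,L4,L5}: {L0,L1,L3} ∩ {L0,L4} ∩ {L0,L5} = {L0}; idom=L0
  L7: preds {L5,L6}: {L0,L5} ∩ {L0,L6} = {L0}; idom=L0

idom(L4) = L0

Answer: L0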